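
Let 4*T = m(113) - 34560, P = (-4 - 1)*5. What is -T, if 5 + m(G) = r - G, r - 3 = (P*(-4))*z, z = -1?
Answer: 34775/4 ≈ 8693.8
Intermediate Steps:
P = -25 (P = -5*5 = -25)
r = -97 (r = 3 - 25*(-4)*(-1) = 3 + 100*(-1) = 3 - 100 = -97)
m(G) = -102 - G (m(G) = -5 + (-97 - G) = -102 - G)
T = -34775/4 (T = ((-102 - 1*113) - 34560)/4 = ((-102 - 113) - 34560)/4 = (-215 - 34560)/4 = (¼)*(-34775) = -34775/4 ≈ -8693.8)
-T = -1*(-34775/4) = 34775/4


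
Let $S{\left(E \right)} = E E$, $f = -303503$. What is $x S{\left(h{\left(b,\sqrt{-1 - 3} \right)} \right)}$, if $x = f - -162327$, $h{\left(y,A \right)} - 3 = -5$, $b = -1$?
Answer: $-564704$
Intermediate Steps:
$h{\left(y,A \right)} = -2$ ($h{\left(y,A \right)} = 3 - 5 = -2$)
$S{\left(E \right)} = E^{2}$
$x = -141176$ ($x = -303503 - -162327 = -303503 + 162327 = -141176$)
$x S{\left(h{\left(b,\sqrt{-1 - 3} \right)} \right)} = - 141176 \left(-2\right)^{2} = \left(-141176\right) 4 = -564704$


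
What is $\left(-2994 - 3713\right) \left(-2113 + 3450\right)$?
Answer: $-8967259$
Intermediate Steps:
$\left(-2994 - 3713\right) \left(-2113 + 3450\right) = \left(-6707\right) 1337 = -8967259$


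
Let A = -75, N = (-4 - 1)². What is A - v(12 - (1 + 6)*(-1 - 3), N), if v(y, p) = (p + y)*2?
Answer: -205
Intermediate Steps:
N = 25 (N = (-5)² = 25)
v(y, p) = 2*p + 2*y
A - v(12 - (1 + 6)*(-1 - 3), N) = -75 - (2*25 + 2*(12 - (1 + 6)*(-1 - 3))) = -75 - (50 + 2*(12 - 7*(-4))) = -75 - (50 + 2*(12 - 1*(-28))) = -75 - (50 + 2*(12 + 28)) = -75 - (50 + 2*40) = -75 - (50 + 80) = -75 - 1*130 = -75 - 130 = -205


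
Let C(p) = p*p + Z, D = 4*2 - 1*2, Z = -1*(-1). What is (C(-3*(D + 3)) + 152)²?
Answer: 777924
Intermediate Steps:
Z = 1
D = 6 (D = 8 - 2 = 6)
C(p) = 1 + p² (C(p) = p*p + 1 = p² + 1 = 1 + p²)
(C(-3*(D + 3)) + 152)² = ((1 + (-3*(6 + 3))²) + 152)² = ((1 + (-3*9)²) + 152)² = ((1 + (-27)²) + 152)² = ((1 + 729) + 152)² = (730 + 152)² = 882² = 777924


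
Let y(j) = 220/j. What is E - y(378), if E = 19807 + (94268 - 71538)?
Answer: 8039383/189 ≈ 42536.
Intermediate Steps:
E = 42537 (E = 19807 + 22730 = 42537)
E - y(378) = 42537 - 220/378 = 42537 - 1*110/189 = 42537 - 110/189 = 8039383/189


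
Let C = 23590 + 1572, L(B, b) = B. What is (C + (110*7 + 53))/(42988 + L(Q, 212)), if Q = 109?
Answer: 25985/43097 ≈ 0.60294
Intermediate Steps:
C = 25162
(C + (110*7 + 53))/(42988 + L(Q, 212)) = (25162 + (110*7 + 53))/(42988 + 109) = (25162 + (770 + 53))/43097 = (25162 + 823)*(1/43097) = 25985*(1/43097) = 25985/43097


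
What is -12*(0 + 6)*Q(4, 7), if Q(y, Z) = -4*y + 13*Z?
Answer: -5400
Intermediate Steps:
-12*(0 + 6)*Q(4, 7) = -12*(0 + 6)*(-4*4 + 13*7) = -72*(-16 + 91) = -72*75 = -12*450 = -5400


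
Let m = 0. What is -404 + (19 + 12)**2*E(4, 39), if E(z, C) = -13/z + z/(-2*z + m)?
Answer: -16031/4 ≈ -4007.8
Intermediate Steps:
E(z, C) = -1/2 - 13/z (E(z, C) = -13/z + z/(-2*z + 0) = -13/z + z/((-2*z)) = -13/z + z*(-1/(2*z)) = -13/z - 1/2 = -1/2 - 13/z)
-404 + (19 + 12)**2*E(4, 39) = -404 + (19 + 12)**2*((1/2)*(-26 - 1*4)/4) = -404 + 31**2*((1/2)*(1/4)*(-26 - 4)) = -404 + 961*((1/2)*(1/4)*(-30)) = -404 + 961*(-15/4) = -404 - 14415/4 = -16031/4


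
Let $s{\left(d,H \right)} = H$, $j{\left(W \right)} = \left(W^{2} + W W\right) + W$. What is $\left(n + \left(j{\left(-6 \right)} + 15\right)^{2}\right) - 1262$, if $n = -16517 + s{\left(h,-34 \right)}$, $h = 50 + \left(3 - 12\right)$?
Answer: $-11252$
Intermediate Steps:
$h = 41$ ($h = 50 + \left(3 - 12\right) = 50 - 9 = 41$)
$j{\left(W \right)} = W + 2 W^{2}$ ($j{\left(W \right)} = \left(W^{2} + W^{2}\right) + W = 2 W^{2} + W = W + 2 W^{2}$)
$n = -16551$ ($n = -16517 - 34 = -16551$)
$\left(n + \left(j{\left(-6 \right)} + 15\right)^{2}\right) - 1262 = \left(-16551 + \left(- 6 \left(1 + 2 \left(-6\right)\right) + 15\right)^{2}\right) - 1262 = \left(-16551 + \left(- 6 \left(1 - 12\right) + 15\right)^{2}\right) - 1262 = \left(-16551 + \left(\left(-6\right) \left(-11\right) + 15\right)^{2}\right) - 1262 = \left(-16551 + \left(66 + 15\right)^{2}\right) - 1262 = \left(-16551 + 81^{2}\right) - 1262 = \left(-16551 + 6561\right) - 1262 = -9990 - 1262 = -11252$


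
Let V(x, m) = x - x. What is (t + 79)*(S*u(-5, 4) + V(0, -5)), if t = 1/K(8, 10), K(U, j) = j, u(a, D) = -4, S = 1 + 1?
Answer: -3164/5 ≈ -632.80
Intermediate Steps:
S = 2
V(x, m) = 0
t = 1/10 ≈ 0.10000
(t + 79)*(S*u(-5, 4) + V(0, -5)) = (1/10 + 79)*(2*(-4) + 0) = 791*(-8 + 0)/10 = (791/10)*(-8) = -3164/5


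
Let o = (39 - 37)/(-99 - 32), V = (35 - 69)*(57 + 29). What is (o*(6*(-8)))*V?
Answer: -280704/131 ≈ -2142.8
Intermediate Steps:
V = -2924 (V = -34*86 = -2924)
o = -2/131 (o = 2/(-131) = 2*(-1/131) = -2/131 ≈ -0.015267)
(o*(6*(-8)))*V = -12*(-8)/131*(-2924) = -2/131*(-48)*(-2924) = (96/131)*(-2924) = -280704/131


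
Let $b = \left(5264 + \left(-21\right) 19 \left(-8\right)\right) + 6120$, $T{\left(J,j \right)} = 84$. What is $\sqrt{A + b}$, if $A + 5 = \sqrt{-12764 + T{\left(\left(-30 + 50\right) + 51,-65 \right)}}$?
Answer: $\sqrt{14571 + 2 i \sqrt{3170}} \approx 120.71 + 0.4664 i$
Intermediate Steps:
$b = 14576$ ($b = \left(5264 - -3192\right) + 6120 = \left(5264 + 3192\right) + 6120 = 8456 + 6120 = 14576$)
$A = -5 + 2 i \sqrt{3170}$ ($A = -5 + \sqrt{-12764 + 84} = -5 + \sqrt{-12680} = -5 + 2 i \sqrt{3170} \approx -5.0 + 112.61 i$)
$\sqrt{A + b} = \sqrt{\left(-5 + 2 i \sqrt{3170}\right) + 14576} = \sqrt{14571 + 2 i \sqrt{3170}}$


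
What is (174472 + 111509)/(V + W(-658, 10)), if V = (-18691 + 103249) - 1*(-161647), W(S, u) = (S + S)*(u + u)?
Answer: 95327/73295 ≈ 1.3006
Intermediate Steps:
W(S, u) = 4*S*u (W(S, u) = (2*S)*(2*u) = 4*S*u)
V = 246205 (V = 84558 + 161647 = 246205)
(174472 + 111509)/(V + W(-658, 10)) = (174472 + 111509)/(246205 + 4*(-658)*10) = 285981/(246205 - 26320) = 285981/219885 = 285981*(1/219885) = 95327/73295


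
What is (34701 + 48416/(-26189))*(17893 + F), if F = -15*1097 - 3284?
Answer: -1677526790758/26189 ≈ -6.4055e+7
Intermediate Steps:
F = -19739 (F = -16455 - 3284 = -19739)
(34701 + 48416/(-26189))*(17893 + F) = (34701 + 48416/(-26189))*(17893 - 19739) = (34701 + 48416*(-1/26189))*(-1846) = (34701 - 48416/26189)*(-1846) = (908736073/26189)*(-1846) = -1677526790758/26189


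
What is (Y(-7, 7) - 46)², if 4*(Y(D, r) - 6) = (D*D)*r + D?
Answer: 1936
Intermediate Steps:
Y(D, r) = 6 + D/4 + r*D²/4 (Y(D, r) = 6 + ((D*D)*r + D)/4 = 6 + (D²*r + D)/4 = 6 + (r*D² + D)/4 = 6 + (D + r*D²)/4 = 6 + (D/4 + r*D²/4) = 6 + D/4 + r*D²/4)
(Y(-7, 7) - 46)² = ((6 + (¼)*(-7) + (¼)*7*(-7)²) - 46)² = ((6 - 7/4 + (¼)*7*49) - 46)² = ((6 - 7/4 + 343/4) - 46)² = (90 - 46)² = 44² = 1936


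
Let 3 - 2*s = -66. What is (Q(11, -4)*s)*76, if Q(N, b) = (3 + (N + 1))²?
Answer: 589950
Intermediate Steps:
s = 69/2 (s = 3/2 - ½*(-66) = 3/2 + 33 = 69/2 ≈ 34.500)
Q(N, b) = (4 + N)² (Q(N, b) = (3 + (1 + N))² = (4 + N)²)
(Q(11, -4)*s)*76 = ((4 + 11)²*(69/2))*76 = (15²*(69/2))*76 = (225*(69/2))*76 = (15525/2)*76 = 589950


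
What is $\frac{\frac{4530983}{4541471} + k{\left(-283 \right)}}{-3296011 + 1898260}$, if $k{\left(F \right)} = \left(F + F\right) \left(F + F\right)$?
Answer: $- \frac{1454892014659}{6347845631721} \approx -0.22919$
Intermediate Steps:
$k{\left(F \right)} = 4 F^{2}$ ($k{\left(F \right)} = 2 F 2 F = 4 F^{2}$)
$\frac{\frac{4530983}{4541471} + k{\left(-283 \right)}}{-3296011 + 1898260} = \frac{\frac{4530983}{4541471} + 4 \left(-283\right)^{2}}{-3296011 + 1898260} = \frac{4530983 \cdot \frac{1}{4541471} + 4 \cdot 80089}{-1397751} = \left(\frac{4530983}{4541471} + 320356\right) \left(- \frac{1}{1397751}\right) = \frac{1454892014659}{4541471} \left(- \frac{1}{1397751}\right) = - \frac{1454892014659}{6347845631721}$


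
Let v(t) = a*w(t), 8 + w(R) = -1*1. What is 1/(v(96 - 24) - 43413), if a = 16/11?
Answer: -11/477687 ≈ -2.3028e-5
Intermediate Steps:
a = 16/11 (a = 16*(1/11) = 16/11 ≈ 1.4545)
w(R) = -9 (w(R) = -8 - 1*1 = -8 - 1 = -9)
v(t) = -144/11 (v(t) = (16/11)*(-9) = -144/11)
1/(v(96 - 24) - 43413) = 1/(-144/11 - 43413) = 1/(-477687/11) = -11/477687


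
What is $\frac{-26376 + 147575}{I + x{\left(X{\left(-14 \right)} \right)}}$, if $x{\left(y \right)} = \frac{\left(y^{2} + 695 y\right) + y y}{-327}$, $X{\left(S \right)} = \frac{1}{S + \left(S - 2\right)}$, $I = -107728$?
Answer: $- \frac{8917216425}{7926082388} \approx -1.125$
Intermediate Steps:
$X{\left(S \right)} = \frac{1}{-2 + 2 S}$ ($X{\left(S \right)} = \frac{1}{S + \left(-2 + S\right)} = \frac{1}{-2 + 2 S}$)
$x{\left(y \right)} = - \frac{695 y}{327} - \frac{2 y^{2}}{327}$ ($x{\left(y \right)} = \left(\left(y^{2} + 695 y\right) + y^{2}\right) \left(- \frac{1}{327}\right) = \left(2 y^{2} + 695 y\right) \left(- \frac{1}{327}\right) = - \frac{695 y}{327} - \frac{2 y^{2}}{327}$)
$\frac{-26376 + 147575}{I + x{\left(X{\left(-14 \right)} \right)}} = \frac{-26376 + 147575}{-107728 - \frac{\frac{1}{2 \left(-1 - 14\right)} \left(695 + 2 \frac{1}{2 \left(-1 - 14\right)}\right)}{327}} = \frac{121199}{-107728 - \frac{\frac{1}{2 \left(-15\right)} \left(695 + 2 \frac{1}{2 \left(-15\right)}\right)}{327}} = \frac{121199}{-107728 - \frac{\frac{1}{2} \left(- \frac{1}{15}\right) \left(695 + 2 \cdot \frac{1}{2} \left(- \frac{1}{15}\right)\right)}{327}} = \frac{121199}{-107728 - - \frac{695 + 2 \left(- \frac{1}{30}\right)}{9810}} = \frac{121199}{-107728 - - \frac{695 - \frac{1}{15}}{9810}} = \frac{121199}{-107728 - \left(- \frac{1}{9810}\right) \frac{10424}{15}} = \frac{121199}{-107728 + \frac{5212}{73575}} = \frac{121199}{- \frac{7926082388}{73575}} = 121199 \left(- \frac{73575}{7926082388}\right) = - \frac{8917216425}{7926082388}$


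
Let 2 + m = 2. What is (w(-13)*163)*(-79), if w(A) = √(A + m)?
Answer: -12877*I*√13 ≈ -46429.0*I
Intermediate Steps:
m = 0 (m = -2 + 2 = 0)
w(A) = √A (w(A) = √(A + 0) = √A)
(w(-13)*163)*(-79) = (√(-13)*163)*(-79) = ((I*√13)*163)*(-79) = (163*I*√13)*(-79) = -12877*I*√13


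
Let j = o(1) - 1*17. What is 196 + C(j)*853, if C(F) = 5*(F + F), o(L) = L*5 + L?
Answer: -93634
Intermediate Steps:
o(L) = 6*L (o(L) = 5*L + L = 6*L)
j = -11 (j = 6*1 - 1*17 = 6 - 17 = -11)
C(F) = 10*F (C(F) = 5*(2*F) = 10*F)
196 + C(j)*853 = 196 + (10*(-11))*853 = 196 - 110*853 = 196 - 93830 = -93634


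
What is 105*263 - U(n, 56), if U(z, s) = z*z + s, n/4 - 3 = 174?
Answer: -473705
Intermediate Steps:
n = 708 (n = 12 + 4*174 = 12 + 696 = 708)
U(z, s) = s + z² (U(z, s) = z² + s = s + z²)
105*263 - U(n, 56) = 105*263 - (56 + 708²) = 27615 - (56 + 501264) = 27615 - 1*501320 = 27615 - 501320 = -473705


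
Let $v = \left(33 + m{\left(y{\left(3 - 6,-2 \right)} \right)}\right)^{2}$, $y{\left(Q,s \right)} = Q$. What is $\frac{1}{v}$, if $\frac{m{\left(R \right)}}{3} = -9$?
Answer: $\frac{1}{36} \approx 0.027778$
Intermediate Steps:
$m{\left(R \right)} = -27$ ($m{\left(R \right)} = 3 \left(-9\right) = -27$)
$v = 36$ ($v = \left(33 - 27\right)^{2} = 6^{2} = 36$)
$\frac{1}{v} = \frac{1}{36}$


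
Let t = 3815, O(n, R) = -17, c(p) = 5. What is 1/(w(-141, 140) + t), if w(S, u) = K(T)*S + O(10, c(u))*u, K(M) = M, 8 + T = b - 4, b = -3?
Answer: 1/3550 ≈ 0.00028169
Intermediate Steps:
T = -15 (T = -8 + (-3 - 4) = -8 - 7 = -15)
w(S, u) = -17*u - 15*S (w(S, u) = -15*S - 17*u = -17*u - 15*S)
1/(w(-141, 140) + t) = 1/((-17*140 - 15*(-141)) + 3815) = 1/((-2380 + 2115) + 3815) = 1/(-265 + 3815) = 1/3550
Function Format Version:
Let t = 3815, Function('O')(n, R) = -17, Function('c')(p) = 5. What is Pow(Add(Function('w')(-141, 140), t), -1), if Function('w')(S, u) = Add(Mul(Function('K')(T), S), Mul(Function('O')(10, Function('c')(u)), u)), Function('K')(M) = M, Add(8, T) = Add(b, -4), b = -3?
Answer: Rational(1, 3550) ≈ 0.00028169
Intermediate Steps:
T = -15 (T = Add(-8, Add(-3, -4)) = Add(-8, -7) = -15)
Function('w')(S, u) = Add(Mul(-17, u), Mul(-15, S)) (Function('w')(S, u) = Add(Mul(-15, S), Mul(-17, u)) = Add(Mul(-17, u), Mul(-15, S)))
Pow(Add(Function('w')(-141, 140), t), -1) = Pow(Add(Add(Mul(-17, 140), Mul(-15, -141)), 3815), -1) = Pow(Add(Add(-2380, 2115), 3815), -1) = Pow(Add(-265, 3815), -1) = Pow(3550, -1) = Rational(1, 3550)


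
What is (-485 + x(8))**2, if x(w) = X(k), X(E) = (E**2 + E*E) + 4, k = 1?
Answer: 229441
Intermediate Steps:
X(E) = 4 + 2*E**2 (X(E) = (E**2 + E**2) + 4 = 2*E**2 + 4 = 4 + 2*E**2)
x(w) = 6 (x(w) = 4 + 2*1**2 = 4 + 2*1 = 4 + 2 = 6)
(-485 + x(8))**2 = (-485 + 6)**2 = (-479)**2 = 229441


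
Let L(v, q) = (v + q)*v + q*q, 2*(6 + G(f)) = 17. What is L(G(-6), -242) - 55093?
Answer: 11489/4 ≈ 2872.3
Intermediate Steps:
G(f) = 5/2 (G(f) = -6 + (½)*17 = -6 + 17/2 = 5/2)
L(v, q) = q² + v*(q + v) (L(v, q) = (q + v)*v + q² = v*(q + v) + q² = q² + v*(q + v))
L(G(-6), -242) - 55093 = ((-242)² + (5/2)² - 242*5/2) - 55093 = (58564 + 25/4 - 605) - 55093 = 231861/4 - 55093 = 11489/4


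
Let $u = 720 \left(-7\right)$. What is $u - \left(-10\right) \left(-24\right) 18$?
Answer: $-9360$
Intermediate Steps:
$u = -5040$
$u - \left(-10\right) \left(-24\right) 18 = -5040 - \left(-10\right) \left(-24\right) 18 = -5040 - 240 \cdot 18 = -5040 - 4320 = -9360$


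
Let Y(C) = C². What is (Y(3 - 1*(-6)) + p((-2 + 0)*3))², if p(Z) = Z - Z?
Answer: 6561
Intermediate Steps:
p(Z) = 0
(Y(3 - 1*(-6)) + p((-2 + 0)*3))² = ((3 - 1*(-6))² + 0)² = ((3 + 6)² + 0)² = (9² + 0)² = (81 + 0)² = 81² = 6561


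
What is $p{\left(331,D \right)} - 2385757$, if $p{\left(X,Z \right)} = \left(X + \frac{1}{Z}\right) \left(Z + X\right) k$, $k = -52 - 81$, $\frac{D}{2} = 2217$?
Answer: $- \frac{940697464513}{4434} \approx -2.1216 \cdot 10^{8}$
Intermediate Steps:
$D = 4434$ ($D = 2 \cdot 2217 = 4434$)
$k = -133$ ($k = -52 - 81 = -133$)
$p{\left(X,Z \right)} = - 133 \left(X + Z\right) \left(X + \frac{1}{Z}\right)$ ($p{\left(X,Z \right)} = \left(X + \frac{1}{Z}\right) \left(Z + X\right) \left(-133\right) = \left(X + \frac{1}{Z}\right) \left(X + Z\right) \left(-133\right) = \left(X + Z\right) \left(X + \frac{1}{Z}\right) \left(-133\right) = - 133 \left(X + Z\right) \left(X + \frac{1}{Z}\right)$)
$p{\left(331,D \right)} - 2385757 = \frac{133 \left(\left(-1\right) 331 - 4434 \left(1 + 331^{2} + 331 \cdot 4434\right)\right)}{4434} - 2385757 = 133 \cdot \frac{1}{4434} \left(-331 - 4434 \left(1 + 109561 + 1467654\right)\right) - 2385757 = 133 \cdot \frac{1}{4434} \left(-331 - 4434 \cdot 1577216\right) - 2385757 = 133 \cdot \frac{1}{4434} \left(-331 - 6993375744\right) - 2385757 = 133 \cdot \frac{1}{4434} \left(-6993376075\right) - 2385757 = - \frac{930119017975}{4434} - 2385757 = - \frac{940697464513}{4434}$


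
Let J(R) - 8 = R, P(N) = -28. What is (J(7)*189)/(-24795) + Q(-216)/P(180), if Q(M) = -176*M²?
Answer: 1131127623/3857 ≈ 2.9327e+5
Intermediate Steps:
J(R) = 8 + R
(J(7)*189)/(-24795) + Q(-216)/P(180) = ((8 + 7)*189)/(-24795) - 176*(-216)²/(-28) = (15*189)*(-1/24795) - 176*46656*(-1/28) = 2835*(-1/24795) - 8211456*(-1/28) = -63/551 + 2052864/7 = 1131127623/3857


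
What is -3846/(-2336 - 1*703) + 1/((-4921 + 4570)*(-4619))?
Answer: 2078467871/1642345497 ≈ 1.2655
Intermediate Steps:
-3846/(-2336 - 1*703) + 1/((-4921 + 4570)*(-4619)) = -3846/(-2336 - 703) - 1/4619/(-351) = -3846/(-3039) - 1/351*(-1/4619) = -3846*(-1/3039) + 1/1621269 = 1282/1013 + 1/1621269 = 2078467871/1642345497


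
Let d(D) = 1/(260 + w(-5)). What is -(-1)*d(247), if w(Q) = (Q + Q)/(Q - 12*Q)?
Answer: 11/2858 ≈ 0.0038488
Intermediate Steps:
w(Q) = -2/11 (w(Q) = (2*Q)/((-11*Q)) = (2*Q)*(-1/(11*Q)) = -2/11)
d(D) = 11/2858 (d(D) = 1/(260 - 2/11) = 1/(2858/11) = 11/2858)
-(-1)*d(247) = -(-1)*11/2858 = -1*(-11/2858) = 11/2858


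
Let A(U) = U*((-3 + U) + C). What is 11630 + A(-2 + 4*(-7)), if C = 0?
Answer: 12620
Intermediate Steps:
A(U) = U*(-3 + U) (A(U) = U*((-3 + U) + 0) = U*(-3 + U))
11630 + A(-2 + 4*(-7)) = 11630 + (-2 + 4*(-7))*(-3 + (-2 + 4*(-7))) = 11630 + (-2 - 28)*(-3 + (-2 - 28)) = 11630 - 30*(-3 - 30) = 11630 - 30*(-33) = 11630 + 990 = 12620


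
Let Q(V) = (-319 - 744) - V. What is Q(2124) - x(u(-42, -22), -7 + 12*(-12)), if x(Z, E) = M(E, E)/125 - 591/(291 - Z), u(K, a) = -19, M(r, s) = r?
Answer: -24675113/7750 ≈ -3183.9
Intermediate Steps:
x(Z, E) = -591/(291 - Z) + E/125 (x(Z, E) = E/125 - 591/(291 - Z) = -591/(291 - Z) + E/125)
Q(V) = -1063 - V
Q(2124) - x(u(-42, -22), -7 + 12*(-12)) = (-1063 - 1*2124) - (73875 - 291*(-7 + 12*(-12)) + (-7 + 12*(-12))*(-19))/(125*(-291 - 19)) = (-1063 - 2124) - (73875 - 291*(-7 - 144) + (-7 - 144)*(-19))/(125*(-310)) = -3187 - (-1)*(73875 - 291*(-151) - 151*(-19))/(125*310) = -3187 - (-1)*(73875 + 43941 + 2869)/(125*310) = -3187 - (-1)*120685/(125*310) = -3187 - 1*(-24137/7750) = -3187 + 24137/7750 = -24675113/7750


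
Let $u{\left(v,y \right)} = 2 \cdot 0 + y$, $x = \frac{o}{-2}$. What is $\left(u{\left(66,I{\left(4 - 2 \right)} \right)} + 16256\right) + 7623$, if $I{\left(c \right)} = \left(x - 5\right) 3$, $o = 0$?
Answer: $23864$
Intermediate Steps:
$x = 0$ ($x = \frac{0}{-2} = 0 \left(- \frac{1}{2}\right) = 0$)
$I{\left(c \right)} = -15$ ($I{\left(c \right)} = \left(0 - 5\right) 3 = \left(-5\right) 3 = -15$)
$u{\left(v,y \right)} = y$ ($u{\left(v,y \right)} = 0 + y = y$)
$\left(u{\left(66,I{\left(4 - 2 \right)} \right)} + 16256\right) + 7623 = \left(-15 + 16256\right) + 7623 = 16241 + 7623 = 23864$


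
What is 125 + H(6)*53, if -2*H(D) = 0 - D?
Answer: 284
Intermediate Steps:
H(D) = D/2 (H(D) = -(0 - D)/2 = -(-1)*D/2 = D/2)
125 + H(6)*53 = 125 + ((½)*6)*53 = 125 + 3*53 = 125 + 159 = 284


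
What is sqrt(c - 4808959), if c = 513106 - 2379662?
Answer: 7*I*sqrt(136235) ≈ 2583.7*I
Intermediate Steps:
c = -1866556
sqrt(c - 4808959) = sqrt(-1866556 - 4808959) = sqrt(-6675515) = 7*I*sqrt(136235)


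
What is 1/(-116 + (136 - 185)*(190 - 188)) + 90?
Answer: 19259/214 ≈ 89.995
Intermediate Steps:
1/(-116 + (136 - 185)*(190 - 188)) + 90 = 1/(-116 - 49*2) + 90 = 1/(-116 - 98) + 90 = 1/(-214) + 90 = -1/214 + 90 = 19259/214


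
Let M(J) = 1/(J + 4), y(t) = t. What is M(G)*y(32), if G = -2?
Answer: 16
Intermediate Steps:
M(J) = 1/(4 + J)
M(G)*y(32) = 32/(4 - 2) = 32/2 = (½)*32 = 16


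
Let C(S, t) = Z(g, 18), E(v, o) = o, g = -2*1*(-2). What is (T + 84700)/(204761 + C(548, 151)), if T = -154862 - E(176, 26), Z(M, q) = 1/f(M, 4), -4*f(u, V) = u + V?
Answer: -46792/136507 ≈ -0.34278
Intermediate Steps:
f(u, V) = -V/4 - u/4 (f(u, V) = -(u + V)/4 = -(V + u)/4 = -V/4 - u/4)
g = 4 (g = -2*(-2) = 4)
Z(M, q) = 1/(-1 - M/4) (Z(M, q) = 1/(-¼*4 - M/4) = 1/(-1 - M/4))
C(S, t) = -½ (C(S, t) = -4/(4 + 4) = -4/8 = -4*⅛ = -½)
T = -154888 (T = -154862 - 1*26 = -154862 - 26 = -154888)
(T + 84700)/(204761 + C(548, 151)) = (-154888 + 84700)/(204761 - ½) = -70188/409521/2 = -70188*2/409521 = -46792/136507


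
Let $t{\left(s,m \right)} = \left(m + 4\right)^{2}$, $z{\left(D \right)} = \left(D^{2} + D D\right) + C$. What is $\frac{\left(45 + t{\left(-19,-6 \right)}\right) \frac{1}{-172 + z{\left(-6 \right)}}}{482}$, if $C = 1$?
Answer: $- \frac{49}{47718} \approx -0.0010269$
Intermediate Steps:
$z{\left(D \right)} = 1 + 2 D^{2}$ ($z{\left(D \right)} = \left(D^{2} + D D\right) + 1 = \left(D^{2} + D^{2}\right) + 1 = 2 D^{2} + 1 = 1 + 2 D^{2}$)
$t{\left(s,m \right)} = \left(4 + m\right)^{2}$
$\frac{\left(45 + t{\left(-19,-6 \right)}\right) \frac{1}{-172 + z{\left(-6 \right)}}}{482} = \frac{\left(45 + \left(4 - 6\right)^{2}\right) \frac{1}{-172 + \left(1 + 2 \left(-6\right)^{2}\right)}}{482} = \frac{45 + \left(-2\right)^{2}}{-172 + \left(1 + 2 \cdot 36\right)} \frac{1}{482} = \frac{45 + 4}{-172 + \left(1 + 72\right)} \frac{1}{482} = \frac{49}{-172 + 73} \cdot \frac{1}{482} = \frac{49}{-99} \cdot \frac{1}{482} = 49 \left(- \frac{1}{99}\right) \frac{1}{482} = \left(- \frac{49}{99}\right) \frac{1}{482} = - \frac{49}{47718}$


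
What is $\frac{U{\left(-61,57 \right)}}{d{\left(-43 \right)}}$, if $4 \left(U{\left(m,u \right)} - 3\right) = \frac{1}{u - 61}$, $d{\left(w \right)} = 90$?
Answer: $\frac{47}{1440} \approx 0.032639$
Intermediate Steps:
$U{\left(m,u \right)} = 3 + \frac{1}{4 \left(-61 + u\right)}$ ($U{\left(m,u \right)} = 3 + \frac{1}{4 \left(u - 61\right)} = 3 + \frac{1}{4 \left(-61 + u\right)}$)
$\frac{U{\left(-61,57 \right)}}{d{\left(-43 \right)}} = \frac{\frac{1}{4} \frac{1}{-61 + 57} \left(-731 + 12 \cdot 57\right)}{90} = \frac{-731 + 684}{4 \left(-4\right)} \frac{1}{90} = \frac{1}{4} \left(- \frac{1}{4}\right) \left(-47\right) \frac{1}{90} = \frac{47}{16} \cdot \frac{1}{90} = \frac{47}{1440}$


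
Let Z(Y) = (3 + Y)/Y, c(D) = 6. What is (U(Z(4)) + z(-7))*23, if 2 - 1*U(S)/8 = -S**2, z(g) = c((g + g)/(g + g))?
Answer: 2139/2 ≈ 1069.5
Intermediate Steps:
Z(Y) = (3 + Y)/Y
z(g) = 6
U(S) = 16 + 8*S**2 (U(S) = 16 - (-8)*S**2 = 16 + 8*S**2)
(U(Z(4)) + z(-7))*23 = ((16 + 8*((3 + 4)/4)**2) + 6)*23 = ((16 + 8*((1/4)*7)**2) + 6)*23 = ((16 + 8*(7/4)**2) + 6)*23 = ((16 + 8*(49/16)) + 6)*23 = ((16 + 49/2) + 6)*23 = (81/2 + 6)*23 = (93/2)*23 = 2139/2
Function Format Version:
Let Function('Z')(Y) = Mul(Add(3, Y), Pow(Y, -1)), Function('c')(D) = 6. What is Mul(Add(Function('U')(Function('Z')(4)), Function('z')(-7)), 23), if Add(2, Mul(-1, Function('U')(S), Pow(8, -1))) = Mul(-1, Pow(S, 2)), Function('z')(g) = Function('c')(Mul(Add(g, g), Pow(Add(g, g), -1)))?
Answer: Rational(2139, 2) ≈ 1069.5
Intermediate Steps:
Function('Z')(Y) = Mul(Pow(Y, -1), Add(3, Y))
Function('z')(g) = 6
Function('U')(S) = Add(16, Mul(8, Pow(S, 2))) (Function('U')(S) = Add(16, Mul(-8, Mul(-1, Pow(S, 2)))) = Add(16, Mul(8, Pow(S, 2))))
Mul(Add(Function('U')(Function('Z')(4)), Function('z')(-7)), 23) = Mul(Add(Add(16, Mul(8, Pow(Mul(Pow(4, -1), Add(3, 4)), 2))), 6), 23) = Mul(Add(Add(16, Mul(8, Pow(Mul(Rational(1, 4), 7), 2))), 6), 23) = Mul(Add(Add(16, Mul(8, Pow(Rational(7, 4), 2))), 6), 23) = Mul(Add(Add(16, Mul(8, Rational(49, 16))), 6), 23) = Mul(Add(Add(16, Rational(49, 2)), 6), 23) = Mul(Add(Rational(81, 2), 6), 23) = Mul(Rational(93, 2), 23) = Rational(2139, 2)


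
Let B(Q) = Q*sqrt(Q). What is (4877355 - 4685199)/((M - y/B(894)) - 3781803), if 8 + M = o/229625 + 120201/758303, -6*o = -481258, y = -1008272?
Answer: -1967887052867373301623285307371149488228500/38729864814098683735185952873913811575355943 - 656452150360537629774460504970250000*sqrt(894)/38729864814098683735185952873913811575355943 ≈ -0.050811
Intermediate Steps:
o = 240629/3 (o = -1/6*(-481258) = 240629/3 ≈ 80210.)
B(Q) = Q**(3/2)
M = -3913734676538/522375979125 (M = -8 + ((240629/3)/229625 + 120201/758303) = -8 + ((240629/3)*(1/229625) + 120201*(1/758303)) = -8 + (240629/688875 + 120201/758303) = -8 + 265273156462/522375979125 = -3913734676538/522375979125 ≈ -7.4922)
(4877355 - 4685199)/((M - y/B(894)) - 3781803) = (4877355 - 4685199)/((-3913734676538/522375979125 - (-1008272)/(894**(3/2))) - 3781803) = 192156/((-3913734676538/522375979125 - (-1008272)/(894*sqrt(894))) - 3781803) = 192156/((-3913734676538/522375979125 - (-1008272)*sqrt(894)/799236) - 3781803) = 192156/((-3913734676538/522375979125 - (-252068)*sqrt(894)/199809) - 3781803) = 192156/((-3913734676538/522375979125 + 252068*sqrt(894)/199809) - 3781803) = 192156/(-1975526958717538913/522375979125 + 252068*sqrt(894)/199809)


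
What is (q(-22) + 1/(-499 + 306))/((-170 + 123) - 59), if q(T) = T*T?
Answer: -93411/20458 ≈ -4.5660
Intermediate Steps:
q(T) = T²
(q(-22) + 1/(-499 + 306))/((-170 + 123) - 59) = ((-22)² + 1/(-499 + 306))/((-170 + 123) - 59) = (484 + 1/(-193))/(-47 - 59) = (484 - 1/193)/(-106) = (93411/193)*(-1/106) = -93411/20458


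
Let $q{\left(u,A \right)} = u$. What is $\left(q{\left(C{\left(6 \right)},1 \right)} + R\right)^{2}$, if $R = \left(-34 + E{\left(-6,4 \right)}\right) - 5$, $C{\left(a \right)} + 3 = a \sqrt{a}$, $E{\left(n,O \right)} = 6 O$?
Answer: $540 - 216 \sqrt{6} \approx 10.91$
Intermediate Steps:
$C{\left(a \right)} = -3 + a^{\frac{3}{2}}$ ($C{\left(a \right)} = -3 + a \sqrt{a} = -3 + a^{\frac{3}{2}}$)
$R = -15$ ($R = \left(-34 + 6 \cdot 4\right) - 5 = \left(-34 + 24\right) - 5 = -10 - 5 = -15$)
$\left(q{\left(C{\left(6 \right)},1 \right)} + R\right)^{2} = \left(\left(-3 + 6^{\frac{3}{2}}\right) - 15\right)^{2} = \left(\left(-3 + 6 \sqrt{6}\right) - 15\right)^{2} = \left(-18 + 6 \sqrt{6}\right)^{2}$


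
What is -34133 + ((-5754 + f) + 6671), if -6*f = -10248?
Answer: -31508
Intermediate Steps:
f = 1708 (f = -⅙*(-10248) = 1708)
-34133 + ((-5754 + f) + 6671) = -34133 + ((-5754 + 1708) + 6671) = -34133 + (-4046 + 6671) = -34133 + 2625 = -31508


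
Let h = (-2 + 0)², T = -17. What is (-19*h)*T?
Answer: 1292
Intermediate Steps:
h = 4 (h = (-2)² = 4)
(-19*h)*T = -19*4*(-17) = -76*(-17) = 1292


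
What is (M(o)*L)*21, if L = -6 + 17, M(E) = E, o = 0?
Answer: 0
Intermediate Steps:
L = 11
(M(o)*L)*21 = (0*11)*21 = 0*21 = 0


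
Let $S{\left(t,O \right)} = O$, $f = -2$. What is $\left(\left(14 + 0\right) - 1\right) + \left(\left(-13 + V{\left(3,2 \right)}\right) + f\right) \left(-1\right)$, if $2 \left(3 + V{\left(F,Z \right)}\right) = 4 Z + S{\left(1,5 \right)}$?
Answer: $\frac{49}{2} \approx 24.5$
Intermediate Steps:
$V{\left(F,Z \right)} = - \frac{1}{2} + 2 Z$ ($V{\left(F,Z \right)} = -3 + \frac{4 Z + 5}{2} = -3 + \frac{5 + 4 Z}{2} = -3 + \left(\frac{5}{2} + 2 Z\right) = - \frac{1}{2} + 2 Z$)
$\left(\left(14 + 0\right) - 1\right) + \left(\left(-13 + V{\left(3,2 \right)}\right) + f\right) \left(-1\right) = \left(\left(14 + 0\right) - 1\right) + \left(\left(-13 + \left(- \frac{1}{2} + 2 \cdot 2\right)\right) - 2\right) \left(-1\right) = \left(14 - 1\right) + \left(\left(-13 + \left(- \frac{1}{2} + 4\right)\right) - 2\right) \left(-1\right) = 13 + \left(\left(-13 + \frac{7}{2}\right) - 2\right) \left(-1\right) = 13 + \left(- \frac{19}{2} - 2\right) \left(-1\right) = 13 - - \frac{23}{2} = 13 + \frac{23}{2} = \frac{49}{2}$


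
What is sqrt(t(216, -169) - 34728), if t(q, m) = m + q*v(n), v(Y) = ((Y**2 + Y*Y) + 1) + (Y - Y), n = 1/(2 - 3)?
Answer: I*sqrt(34249) ≈ 185.06*I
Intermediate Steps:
n = -1 (n = 1/(-1) = -1)
v(Y) = 1 + 2*Y**2 (v(Y) = ((Y**2 + Y**2) + 1) + 0 = (2*Y**2 + 1) + 0 = (1 + 2*Y**2) + 0 = 1 + 2*Y**2)
t(q, m) = m + 3*q (t(q, m) = m + q*(1 + 2*(-1)**2) = m + q*(1 + 2*1) = m + q*(1 + 2) = m + q*3 = m + 3*q)
sqrt(t(216, -169) - 34728) = sqrt((-169 + 3*216) - 34728) = sqrt((-169 + 648) - 34728) = sqrt(479 - 34728) = sqrt(-34249) = I*sqrt(34249)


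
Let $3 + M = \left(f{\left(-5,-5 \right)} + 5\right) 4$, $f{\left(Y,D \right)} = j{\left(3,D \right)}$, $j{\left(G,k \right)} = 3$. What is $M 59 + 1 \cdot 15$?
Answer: $1726$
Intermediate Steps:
$f{\left(Y,D \right)} = 3$
$M = 29$ ($M = -3 + \left(3 + 5\right) 4 = -3 + 8 \cdot 4 = -3 + 32 = 29$)
$M 59 + 1 \cdot 15 = 29 \cdot 59 + 1 \cdot 15 = 1711 + 15 = 1726$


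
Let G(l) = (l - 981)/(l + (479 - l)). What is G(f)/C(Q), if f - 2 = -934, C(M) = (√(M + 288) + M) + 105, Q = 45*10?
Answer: -353905/49063491 + 1913*√82/49063491 ≈ -0.0068601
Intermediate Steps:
Q = 450
C(M) = 105 + M + √(288 + M) (C(M) = (√(288 + M) + M) + 105 = (M + √(288 + M)) + 105 = 105 + M + √(288 + M))
f = -932 (f = 2 - 934 = -932)
G(l) = -981/479 + l/479 (G(l) = (-981 + l)/479 = (-981 + l)*(1/479) = -981/479 + l/479)
G(f)/C(Q) = (-981/479 + (1/479)*(-932))/(105 + 450 + √(288 + 450)) = (-981/479 - 932/479)/(105 + 450 + √738) = -1913/(479*(105 + 450 + 3*√82)) = -1913/(479*(555 + 3*√82))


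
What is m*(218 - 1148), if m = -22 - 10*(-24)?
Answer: -202740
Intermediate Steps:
m = 218 (m = -22 + 240 = 218)
m*(218 - 1148) = 218*(218 - 1148) = 218*(-930) = -202740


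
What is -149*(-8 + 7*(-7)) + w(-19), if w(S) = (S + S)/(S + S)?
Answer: 8494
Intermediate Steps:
w(S) = 1 (w(S) = (2*S)/((2*S)) = (2*S)*(1/(2*S)) = 1)
-149*(-8 + 7*(-7)) + w(-19) = -149*(-8 + 7*(-7)) + 1 = -149*(-8 - 49) + 1 = -149*(-57) + 1 = 8493 + 1 = 8494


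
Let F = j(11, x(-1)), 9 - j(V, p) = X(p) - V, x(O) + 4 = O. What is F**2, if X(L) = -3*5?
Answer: 1225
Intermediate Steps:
x(O) = -4 + O
X(L) = -15
j(V, p) = 24 + V (j(V, p) = 9 - (-15 - V) = 9 + (15 + V) = 24 + V)
F = 35 (F = 24 + 11 = 35)
F**2 = 35**2 = 1225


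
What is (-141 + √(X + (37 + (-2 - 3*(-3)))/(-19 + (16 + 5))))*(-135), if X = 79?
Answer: 19035 - 135*√101 ≈ 17678.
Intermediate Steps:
(-141 + √(X + (37 + (-2 - 3*(-3)))/(-19 + (16 + 5))))*(-135) = (-141 + √(79 + (37 + (-2 - 3*(-3)))/(-19 + (16 + 5))))*(-135) = (-141 + √(79 + (37 + (-2 + 9))/(-19 + 21)))*(-135) = (-141 + √(79 + (37 + 7)/2))*(-135) = (-141 + √(79 + 44*(½)))*(-135) = (-141 + √(79 + 22))*(-135) = (-141 + √101)*(-135) = 19035 - 135*√101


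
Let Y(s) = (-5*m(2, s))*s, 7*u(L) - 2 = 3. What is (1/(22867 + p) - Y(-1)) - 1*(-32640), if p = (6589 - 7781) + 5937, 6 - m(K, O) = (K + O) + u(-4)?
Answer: 6304647967/193284 ≈ 32619.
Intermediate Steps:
u(L) = 5/7 (u(L) = 2/7 + (⅐)*3 = 2/7 + 3/7 = 5/7)
m(K, O) = 37/7 - K - O (m(K, O) = 6 - ((K + O) + 5/7) = 6 - (5/7 + K + O) = 6 + (-5/7 - K - O) = 37/7 - K - O)
p = 4745 (p = -1192 + 5937 = 4745)
Y(s) = s*(-115/7 + 5*s) (Y(s) = (-5*(37/7 - 1*2 - s))*s = (-5*(37/7 - 2 - s))*s = (-5*(23/7 - s))*s = (-115/7 + 5*s)*s = s*(-115/7 + 5*s))
(1/(22867 + p) - Y(-1)) - 1*(-32640) = (1/(22867 + 4745) - 5*(-1)*(-23 + 7*(-1))/7) - 1*(-32640) = (1/27612 - 5*(-1)*(-23 - 7)/7) + 32640 = (1/27612 - 5*(-1)*(-30)/7) + 32640 = (1/27612 - 1*150/7) + 32640 = (1/27612 - 150/7) + 32640 = -4141793/193284 + 32640 = 6304647967/193284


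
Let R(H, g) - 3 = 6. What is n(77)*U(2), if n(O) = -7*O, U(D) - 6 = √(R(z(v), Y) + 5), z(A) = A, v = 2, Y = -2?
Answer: -3234 - 539*√14 ≈ -5250.8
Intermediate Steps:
R(H, g) = 9 (R(H, g) = 3 + 6 = 9)
U(D) = 6 + √14 (U(D) = 6 + √(9 + 5) = 6 + √14)
n(77)*U(2) = (-7*77)*(6 + √14) = -539*(6 + √14) = -3234 - 539*√14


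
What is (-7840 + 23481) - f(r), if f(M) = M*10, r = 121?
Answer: 14431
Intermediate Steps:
f(M) = 10*M
(-7840 + 23481) - f(r) = (-7840 + 23481) - 10*121 = 15641 - 1*1210 = 15641 - 1210 = 14431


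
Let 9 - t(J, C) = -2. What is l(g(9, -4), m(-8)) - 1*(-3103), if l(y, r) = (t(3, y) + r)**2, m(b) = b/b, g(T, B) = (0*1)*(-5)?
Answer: 3247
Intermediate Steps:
t(J, C) = 11 (t(J, C) = 9 - 1*(-2) = 9 + 2 = 11)
g(T, B) = 0 (g(T, B) = 0*(-5) = 0)
m(b) = 1
l(y, r) = (11 + r)**2
l(g(9, -4), m(-8)) - 1*(-3103) = (11 + 1)**2 - 1*(-3103) = 12**2 + 3103 = 144 + 3103 = 3247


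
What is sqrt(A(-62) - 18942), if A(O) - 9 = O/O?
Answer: 2*I*sqrt(4733) ≈ 137.59*I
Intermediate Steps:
A(O) = 10 (A(O) = 9 + O/O = 9 + 1 = 10)
sqrt(A(-62) - 18942) = sqrt(10 - 18942) = sqrt(-18932) = 2*I*sqrt(4733)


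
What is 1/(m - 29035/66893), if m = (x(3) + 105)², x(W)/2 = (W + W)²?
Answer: 66893/2095661762 ≈ 3.1920e-5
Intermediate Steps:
x(W) = 8*W² (x(W) = 2*(W + W)² = 2*(2*W)² = 2*(4*W²) = 8*W²)
m = 31329 (m = (8*3² + 105)² = (8*9 + 105)² = (72 + 105)² = 177² = 31329)
1/(m - 29035/66893) = 1/(31329 - 29035/66893) = 1/(2095661762/66893) = 66893/2095661762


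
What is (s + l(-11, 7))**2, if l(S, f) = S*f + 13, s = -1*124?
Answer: 35344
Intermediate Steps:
s = -124
l(S, f) = 13 + S*f
(s + l(-11, 7))**2 = (-124 + (13 - 11*7))**2 = (-124 + (13 - 77))**2 = (-124 - 64)**2 = (-188)**2 = 35344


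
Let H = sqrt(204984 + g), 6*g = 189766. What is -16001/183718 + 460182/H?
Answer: -16001/183718 + 460182*sqrt(2129505)/709835 ≈ 945.96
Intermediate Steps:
g = 94883/3 (g = (1/6)*189766 = 94883/3 ≈ 31628.)
H = sqrt(2129505)/3 (H = sqrt(204984 + 94883/3) = sqrt(709835/3) = sqrt(2129505)/3 ≈ 486.43)
-16001/183718 + 460182/H = -16001/183718 + 460182/((sqrt(2129505)/3)) = -16001*1/183718 + 460182*(sqrt(2129505)/709835) = -16001/183718 + 460182*sqrt(2129505)/709835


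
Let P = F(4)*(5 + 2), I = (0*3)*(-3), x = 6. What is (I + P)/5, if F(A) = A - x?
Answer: -14/5 ≈ -2.8000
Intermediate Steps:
I = 0 (I = 0*(-3) = 0)
F(A) = -6 + A (F(A) = A - 1*6 = A - 6 = -6 + A)
P = -14 (P = (-6 + 4)*(5 + 2) = -2*7 = -14)
(I + P)/5 = (0 - 14)/5 = -14*⅕ = -14/5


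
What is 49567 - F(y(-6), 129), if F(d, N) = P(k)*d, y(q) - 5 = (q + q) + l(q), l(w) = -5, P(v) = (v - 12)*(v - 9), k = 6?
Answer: 49783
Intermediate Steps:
P(v) = (-12 + v)*(-9 + v)
y(q) = 2*q (y(q) = 5 + ((q + q) - 5) = 5 + (2*q - 5) = 5 + (-5 + 2*q) = 2*q)
F(d, N) = 18*d (F(d, N) = (108 + 6**2 - 21*6)*d = (108 + 36 - 126)*d = 18*d)
49567 - F(y(-6), 129) = 49567 - 18*2*(-6) = 49567 - 18*(-12) = 49567 - 1*(-216) = 49567 + 216 = 49783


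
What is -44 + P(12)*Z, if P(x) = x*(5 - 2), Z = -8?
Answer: -332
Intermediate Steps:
P(x) = 3*x (P(x) = x*3 = 3*x)
-44 + P(12)*Z = -44 + (3*12)*(-8) = -44 + 36*(-8) = -44 - 288 = -332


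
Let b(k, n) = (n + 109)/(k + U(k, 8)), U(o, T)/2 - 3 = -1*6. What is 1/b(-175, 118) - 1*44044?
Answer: -9998169/227 ≈ -44045.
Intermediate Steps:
U(o, T) = -6 (U(o, T) = 6 + 2*(-1*6) = 6 + 2*(-6) = 6 - 12 = -6)
b(k, n) = (109 + n)/(-6 + k) (b(k, n) = (n + 109)/(k - 6) = (109 + n)/(-6 + k))
1/b(-175, 118) - 1*44044 = 1/((109 + 118)/(-6 - 175)) - 1*44044 = 1/(227/(-181)) - 44044 = 1/(-1/181*227) - 44044 = 1/(-227/181) - 44044 = -181/227 - 44044 = -9998169/227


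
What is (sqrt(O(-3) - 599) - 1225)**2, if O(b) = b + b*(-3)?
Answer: (1225 - I*sqrt(593))**2 ≈ 1.5e+6 - 59661.0*I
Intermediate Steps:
O(b) = -2*b (O(b) = b - 3*b = -2*b)
(sqrt(O(-3) - 599) - 1225)**2 = (sqrt(-2*(-3) - 599) - 1225)**2 = (sqrt(6 - 599) - 1225)**2 = (sqrt(-593) - 1225)**2 = (I*sqrt(593) - 1225)**2 = (-1225 + I*sqrt(593))**2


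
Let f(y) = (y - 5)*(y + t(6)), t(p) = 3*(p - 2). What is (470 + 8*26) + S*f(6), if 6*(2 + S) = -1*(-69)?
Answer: 849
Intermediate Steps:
t(p) = -6 + 3*p (t(p) = 3*(-2 + p) = -6 + 3*p)
S = 19/2 (S = -2 + (-1*(-69))/6 = -2 + (⅙)*69 = -2 + 23/2 = 19/2 ≈ 9.5000)
f(y) = (-5 + y)*(12 + y) (f(y) = (y - 5)*(y + (-6 + 3*6)) = (-5 + y)*(y + (-6 + 18)) = (-5 + y)*(y + 12) = (-5 + y)*(12 + y))
(470 + 8*26) + S*f(6) = (470 + 8*26) + 19*(-60 + 6² + 7*6)/2 = (470 + 208) + 19*(-60 + 36 + 42)/2 = 678 + (19/2)*18 = 678 + 171 = 849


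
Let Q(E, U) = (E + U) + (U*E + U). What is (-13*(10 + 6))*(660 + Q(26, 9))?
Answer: -195104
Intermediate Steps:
Q(E, U) = E + 2*U + E*U (Q(E, U) = (E + U) + (E*U + U) = (E + U) + (U + E*U) = E + 2*U + E*U)
(-13*(10 + 6))*(660 + Q(26, 9)) = (-13*(10 + 6))*(660 + (26 + 2*9 + 26*9)) = (-13*16)*(660 + (26 + 18 + 234)) = -208*(660 + 278) = -208*938 = -195104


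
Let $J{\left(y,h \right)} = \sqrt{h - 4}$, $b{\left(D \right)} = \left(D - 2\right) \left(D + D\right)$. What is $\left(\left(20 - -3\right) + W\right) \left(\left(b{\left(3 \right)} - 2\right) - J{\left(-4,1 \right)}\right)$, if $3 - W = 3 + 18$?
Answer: $20 - 5 i \sqrt{3} \approx 20.0 - 8.6602 i$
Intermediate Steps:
$b{\left(D \right)} = 2 D \left(-2 + D\right)$ ($b{\left(D \right)} = \left(-2 + D\right) 2 D = 2 D \left(-2 + D\right)$)
$J{\left(y,h \right)} = \sqrt{-4 + h}$
$W = -18$ ($W = 3 - \left(3 + 18\right) = 3 - 21 = -18$)
$\left(\left(20 - -3\right) + W\right) \left(\left(b{\left(3 \right)} - 2\right) - J{\left(-4,1 \right)}\right) = \left(\left(20 - -3\right) - 18\right) \left(\left(2 \cdot 3 \left(-2 + 3\right) - 2\right) - \sqrt{-4 + 1}\right) = \left(\left(20 + 3\right) - 18\right) \left(\left(2 \cdot 3 \cdot 1 - 2\right) - \sqrt{-3}\right) = \left(23 - 18\right) \left(\left(6 - 2\right) - i \sqrt{3}\right) = 5 \left(4 - i \sqrt{3}\right) = 20 - 5 i \sqrt{3}$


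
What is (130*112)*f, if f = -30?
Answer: -436800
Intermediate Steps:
(130*112)*f = (130*112)*(-30) = 14560*(-30) = -436800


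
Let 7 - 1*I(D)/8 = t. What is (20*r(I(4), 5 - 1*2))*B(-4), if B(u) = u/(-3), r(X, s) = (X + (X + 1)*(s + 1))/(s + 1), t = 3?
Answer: 3280/3 ≈ 1093.3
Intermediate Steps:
I(D) = 32 (I(D) = 56 - 8*3 = 56 - 24 = 32)
r(X, s) = (X + (1 + X)*(1 + s))/(1 + s)
B(u) = -u/3 (B(u) = u*(-⅓) = -u/3)
(20*r(I(4), 5 - 1*2))*B(-4) = (20*((1 + (5 - 1*2) + 2*32 + 32*(5 - 1*2))/(1 + (5 - 1*2))))*(-⅓*(-4)) = (20*((1 + (5 - 2) + 64 + 32*(5 - 2))/(1 + (5 - 2))))*(4/3) = (20*((1 + 3 + 64 + 32*3)/(1 + 3)))*(4/3) = (20*((1 + 3 + 64 + 96)/4))*(4/3) = (20*((¼)*164))*(4/3) = (20*41)*(4/3) = 820*(4/3) = 3280/3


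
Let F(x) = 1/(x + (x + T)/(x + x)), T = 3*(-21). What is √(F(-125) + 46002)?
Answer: √11096230688547/15531 ≈ 214.48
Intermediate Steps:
T = -63
F(x) = 1/(x + (-63 + x)/(2*x)) (F(x) = 1/(x + (x - 63)/(x + x)) = 1/(x + (-63 + x)/((2*x))) = 1/(x + (-63 + x)*(1/(2*x))) = 1/(x + (-63 + x)/(2*x)))
√(F(-125) + 46002) = √(2*(-125)/(-63 - 125 + 2*(-125)²) + 46002) = √(2*(-125)/(-63 - 125 + 2*15625) + 46002) = √(2*(-125)/(-63 - 125 + 31250) + 46002) = √(2*(-125)/31062 + 46002) = √(2*(-125)*(1/31062) + 46002) = √(-125/15531 + 46002) = √(714456937/15531) = √11096230688547/15531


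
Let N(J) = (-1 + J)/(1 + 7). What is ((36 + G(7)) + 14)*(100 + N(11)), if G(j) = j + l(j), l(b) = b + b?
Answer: 28755/4 ≈ 7188.8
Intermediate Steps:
l(b) = 2*b
G(j) = 3*j (G(j) = j + 2*j = 3*j)
N(J) = -⅛ + J/8 (N(J) = (-1 + J)/8 = (-1 + J)*(⅛) = -⅛ + J/8)
((36 + G(7)) + 14)*(100 + N(11)) = ((36 + 3*7) + 14)*(100 + (-⅛ + (⅛)*11)) = ((36 + 21) + 14)*(100 + (-⅛ + 11/8)) = (57 + 14)*(100 + 5/4) = 71*(405/4) = 28755/4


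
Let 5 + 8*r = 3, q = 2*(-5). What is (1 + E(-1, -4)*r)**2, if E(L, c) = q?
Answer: 49/4 ≈ 12.250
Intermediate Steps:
q = -10
r = -1/4 (r = -5/8 + (1/8)*3 = -5/8 + 3/8 = -1/4 ≈ -0.25000)
E(L, c) = -10
(1 + E(-1, -4)*r)**2 = (1 - 10*(-1/4))**2 = (1 + 5/2)**2 = (7/2)**2 = 49/4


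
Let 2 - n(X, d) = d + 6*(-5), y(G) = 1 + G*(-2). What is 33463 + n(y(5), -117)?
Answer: 33612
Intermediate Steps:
y(G) = 1 - 2*G
n(X, d) = 32 - d (n(X, d) = 2 - (d + 6*(-5)) = 2 - (d - 30) = 2 - (-30 + d) = 2 + (30 - d) = 32 - d)
33463 + n(y(5), -117) = 33463 + (32 - 1*(-117)) = 33463 + (32 + 117) = 33463 + 149 = 33612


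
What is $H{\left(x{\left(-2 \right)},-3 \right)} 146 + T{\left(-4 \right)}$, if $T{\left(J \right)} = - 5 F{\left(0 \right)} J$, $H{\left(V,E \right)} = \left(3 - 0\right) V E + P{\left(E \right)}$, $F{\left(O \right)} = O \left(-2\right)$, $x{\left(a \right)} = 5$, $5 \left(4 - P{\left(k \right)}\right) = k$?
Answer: $- \frac{29492}{5} \approx -5898.4$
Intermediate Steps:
$P{\left(k \right)} = 4 - \frac{k}{5}$
$F{\left(O \right)} = - 2 O$
$H{\left(V,E \right)} = 4 - \frac{E}{5} + 3 E V$ ($H{\left(V,E \right)} = \left(3 - 0\right) V E - \left(-4 + \frac{E}{5}\right) = \left(3 + 0\right) V E - \left(-4 + \frac{E}{5}\right) = 3 V E - \left(-4 + \frac{E}{5}\right) = 3 E V - \left(-4 + \frac{E}{5}\right) = 4 - \frac{E}{5} + 3 E V$)
$T{\left(J \right)} = 0$ ($T{\left(J \right)} = - 5 \left(\left(-2\right) 0\right) J = \left(-5\right) 0 J = 0 J = 0$)
$H{\left(x{\left(-2 \right)},-3 \right)} 146 + T{\left(-4 \right)} = \left(4 - - \frac{3}{5} + 3 \left(-3\right) 5\right) 146 + 0 = \left(4 + \frac{3}{5} - 45\right) 146 + 0 = \left(- \frac{202}{5}\right) 146 + 0 = - \frac{29492}{5} + 0 = - \frac{29492}{5}$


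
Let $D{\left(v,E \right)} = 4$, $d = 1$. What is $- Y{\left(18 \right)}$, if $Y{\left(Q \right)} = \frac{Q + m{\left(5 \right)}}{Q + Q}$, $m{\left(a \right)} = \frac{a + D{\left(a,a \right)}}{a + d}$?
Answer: $- \frac{13}{24} \approx -0.54167$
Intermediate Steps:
$m{\left(a \right)} = \frac{4 + a}{1 + a}$ ($m{\left(a \right)} = \frac{a + 4}{a + 1} = \frac{4 + a}{1 + a}$)
$Y{\left(Q \right)} = \frac{\frac{3}{2} + Q}{2 Q}$ ($Y{\left(Q \right)} = \frac{Q + \frac{4 + 5}{1 + 5}}{Q + Q} = \frac{Q + \frac{1}{6} \cdot 9}{2 Q} = \left(Q + \frac{1}{6} \cdot 9\right) \frac{1}{2 Q} = \left(Q + \frac{3}{2}\right) \frac{1}{2 Q} = \left(\frac{3}{2} + Q\right) \frac{1}{2 Q} = \frac{\frac{3}{2} + Q}{2 Q}$)
$- Y{\left(18 \right)} = - \frac{3 + 2 \cdot 18}{4 \cdot 18} = - \frac{3 + 36}{4 \cdot 18} = - \frac{39}{4 \cdot 18} = \left(-1\right) \frac{13}{24} = - \frac{13}{24}$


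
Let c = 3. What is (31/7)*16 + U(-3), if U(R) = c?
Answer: 517/7 ≈ 73.857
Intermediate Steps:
U(R) = 3
(31/7)*16 + U(-3) = (31/7)*16 + 3 = 496/7 + 3 = 517/7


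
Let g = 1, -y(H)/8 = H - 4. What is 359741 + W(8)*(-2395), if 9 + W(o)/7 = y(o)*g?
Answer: 1047106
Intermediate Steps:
y(H) = 32 - 8*H (y(H) = -8*(H - 4) = -8*(-4 + H) = 32 - 8*H)
W(o) = 161 - 56*o (W(o) = -63 + 7*((32 - 8*o)*1) = -63 + 7*(32 - 8*o) = -63 + (224 - 56*o) = 161 - 56*o)
359741 + W(8)*(-2395) = 359741 + (161 - 56*8)*(-2395) = 359741 + (161 - 448)*(-2395) = 359741 - 287*(-2395) = 359741 + 687365 = 1047106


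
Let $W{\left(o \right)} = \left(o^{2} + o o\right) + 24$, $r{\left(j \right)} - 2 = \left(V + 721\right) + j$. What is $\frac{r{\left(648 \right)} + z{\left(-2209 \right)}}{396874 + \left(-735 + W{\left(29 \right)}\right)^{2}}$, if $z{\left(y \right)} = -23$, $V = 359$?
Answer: $\frac{1707}{1339715} \approx 0.0012742$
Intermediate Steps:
$r{\left(j \right)} = 1082 + j$ ($r{\left(j \right)} = 2 + \left(\left(359 + 721\right) + j\right) = 2 + \left(1080 + j\right) = 1082 + j$)
$W{\left(o \right)} = 24 + 2 o^{2}$ ($W{\left(o \right)} = \left(o^{2} + o^{2}\right) + 24 = 2 o^{2} + 24 = 24 + 2 o^{2}$)
$\frac{r{\left(648 \right)} + z{\left(-2209 \right)}}{396874 + \left(-735 + W{\left(29 \right)}\right)^{2}} = \frac{\left(1082 + 648\right) - 23}{396874 + \left(-735 + \left(24 + 2 \cdot 29^{2}\right)\right)^{2}} = \frac{1730 - 23}{396874 + \left(-735 + \left(24 + 2 \cdot 841\right)\right)^{2}} = \frac{1707}{396874 + \left(-735 + \left(24 + 1682\right)\right)^{2}} = \frac{1707}{396874 + \left(-735 + 1706\right)^{2}} = \frac{1707}{396874 + 971^{2}} = \frac{1707}{396874 + 942841} = \frac{1707}{1339715}$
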